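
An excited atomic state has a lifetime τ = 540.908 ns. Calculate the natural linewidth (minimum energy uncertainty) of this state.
608.432 peV

Using the energy-time uncertainty principle:
ΔEΔt ≥ ℏ/2

The lifetime τ represents the time uncertainty Δt.
The natural linewidth (minimum energy uncertainty) is:

ΔE = ℏ/(2τ)
ΔE = (1.055e-34 J·s) / (2 × 5.409e-07 s)
ΔE = 9.748e-29 J = 608.432 peV

This natural linewidth limits the precision of spectroscopic measurements.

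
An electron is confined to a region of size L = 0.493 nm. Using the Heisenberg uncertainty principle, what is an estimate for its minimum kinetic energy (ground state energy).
39.189 meV

Using the uncertainty principle to estimate ground state energy:

1. The position uncertainty is approximately the confinement size:
   Δx ≈ L = 4.930e-10 m

2. From ΔxΔp ≥ ℏ/2, the minimum momentum uncertainty is:
   Δp ≈ ℏ/(2L) = 1.070e-25 kg·m/s

3. The kinetic energy is approximately:
   KE ≈ (Δp)²/(2m) = (1.070e-25)²/(2 × 9.109e-31 kg)
   KE ≈ 6.279e-21 J = 39.189 meV

This is an order-of-magnitude estimate of the ground state energy.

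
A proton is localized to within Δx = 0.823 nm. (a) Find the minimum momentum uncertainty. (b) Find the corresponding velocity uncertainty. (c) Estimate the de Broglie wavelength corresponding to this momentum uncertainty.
(a) Δp_min = 6.407 × 10^-26 kg·m/s
(b) Δv_min = 38.304 m/s
(c) λ_dB = 10.342 nm

Step-by-step:

(a) From the uncertainty principle:
Δp_min = ℏ/(2Δx) = (1.055e-34 J·s)/(2 × 8.230e-10 m) = 6.407e-26 kg·m/s

(b) The velocity uncertainty:
Δv = Δp/m = (6.407e-26 kg·m/s)/(1.673e-27 kg) = 3.830e+01 m/s = 38.304 m/s

(c) The de Broglie wavelength for this momentum:
λ = h/p = (6.626e-34 J·s)/(6.407e-26 kg·m/s) = 1.034e-08 m = 10.342 nm

Note: The de Broglie wavelength is comparable to the localization size, as expected from wave-particle duality.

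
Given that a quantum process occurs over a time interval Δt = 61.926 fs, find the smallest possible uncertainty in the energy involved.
5.315 meV

Using the energy-time uncertainty principle:
ΔEΔt ≥ ℏ/2

The minimum uncertainty in energy is:
ΔE_min = ℏ/(2Δt)
ΔE_min = (1.055e-34 J·s) / (2 × 6.193e-14 s)
ΔE_min = 8.515e-22 J = 5.315 meV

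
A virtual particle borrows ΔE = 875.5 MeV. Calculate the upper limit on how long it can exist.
3.759 × 10^-25 s

Using the energy-time uncertainty principle:
ΔEΔt ≥ ℏ/2

For a virtual particle borrowing energy ΔE, the maximum lifetime is:
Δt_max = ℏ/(2ΔE)

Converting energy:
ΔE = 875.5 MeV = 1.403e-10 J

Δt_max = (1.055e-34 J·s) / (2 × 1.403e-10 J)
Δt_max = 3.759e-25 s = 3.759 × 10^-25 s

Virtual particles with higher borrowed energy exist for shorter times.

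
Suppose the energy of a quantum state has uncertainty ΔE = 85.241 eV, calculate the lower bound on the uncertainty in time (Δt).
3.861 as

Using the energy-time uncertainty principle:
ΔEΔt ≥ ℏ/2

The minimum uncertainty in time is:
Δt_min = ℏ/(2ΔE)
Δt_min = (1.055e-34 J·s) / (2 × 1.366e-17 J)
Δt_min = 3.861e-18 s = 3.861 as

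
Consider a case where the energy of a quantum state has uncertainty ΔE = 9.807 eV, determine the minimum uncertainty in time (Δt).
33.558 as

Using the energy-time uncertainty principle:
ΔEΔt ≥ ℏ/2

The minimum uncertainty in time is:
Δt_min = ℏ/(2ΔE)
Δt_min = (1.055e-34 J·s) / (2 × 1.571e-18 J)
Δt_min = 3.356e-17 s = 33.558 as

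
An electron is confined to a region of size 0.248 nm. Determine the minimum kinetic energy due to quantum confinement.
154.867 meV

Using the uncertainty principle:

1. Position uncertainty: Δx ≈ 2.480e-10 m
2. Minimum momentum uncertainty: Δp = ℏ/(2Δx) = 2.126e-25 kg·m/s
3. Minimum kinetic energy:
   KE = (Δp)²/(2m) = (2.126e-25)²/(2 × 9.109e-31 kg)
   KE = 2.481e-20 J = 154.867 meV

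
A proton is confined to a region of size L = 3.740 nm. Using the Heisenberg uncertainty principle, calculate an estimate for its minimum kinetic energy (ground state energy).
370.861 neV

Using the uncertainty principle to estimate ground state energy:

1. The position uncertainty is approximately the confinement size:
   Δx ≈ L = 3.740e-09 m

2. From ΔxΔp ≥ ℏ/2, the minimum momentum uncertainty is:
   Δp ≈ ℏ/(2L) = 1.410e-26 kg·m/s

3. The kinetic energy is approximately:
   KE ≈ (Δp)²/(2m) = (1.410e-26)²/(2 × 1.673e-27 kg)
   KE ≈ 5.942e-26 J = 370.861 neV

This is an order-of-magnitude estimate of the ground state energy.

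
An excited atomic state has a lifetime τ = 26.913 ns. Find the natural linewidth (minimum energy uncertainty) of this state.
12.229 neV

Using the energy-time uncertainty principle:
ΔEΔt ≥ ℏ/2

The lifetime τ represents the time uncertainty Δt.
The natural linewidth (minimum energy uncertainty) is:

ΔE = ℏ/(2τ)
ΔE = (1.055e-34 J·s) / (2 × 2.691e-08 s)
ΔE = 1.959e-27 J = 12.229 neV

This natural linewidth limits the precision of spectroscopic measurements.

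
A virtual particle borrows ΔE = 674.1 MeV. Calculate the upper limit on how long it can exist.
4.882 × 10^-25 s

Using the energy-time uncertainty principle:
ΔEΔt ≥ ℏ/2

For a virtual particle borrowing energy ΔE, the maximum lifetime is:
Δt_max = ℏ/(2ΔE)

Converting energy:
ΔE = 674.1 MeV = 1.080e-10 J

Δt_max = (1.055e-34 J·s) / (2 × 1.080e-10 J)
Δt_max = 4.882e-25 s = 4.882 × 10^-25 s

Virtual particles with higher borrowed energy exist for shorter times.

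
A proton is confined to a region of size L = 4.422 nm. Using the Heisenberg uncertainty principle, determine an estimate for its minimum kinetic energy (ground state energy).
265.287 neV

Using the uncertainty principle to estimate ground state energy:

1. The position uncertainty is approximately the confinement size:
   Δx ≈ L = 4.422e-09 m

2. From ΔxΔp ≥ ℏ/2, the minimum momentum uncertainty is:
   Δp ≈ ℏ/(2L) = 1.192e-26 kg·m/s

3. The kinetic energy is approximately:
   KE ≈ (Δp)²/(2m) = (1.192e-26)²/(2 × 1.673e-27 kg)
   KE ≈ 4.250e-26 J = 265.287 neV

This is an order-of-magnitude estimate of the ground state energy.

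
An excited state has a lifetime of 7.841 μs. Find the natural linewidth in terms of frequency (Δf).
10.149 kHz

Using the energy-time uncertainty principle and E = hf:
ΔEΔt ≥ ℏ/2
hΔf·Δt ≥ ℏ/2

The minimum frequency uncertainty is:
Δf = ℏ/(2hτ) = 1/(4πτ)
Δf = 1/(4π × 7.841e-06 s)
Δf = 1.015e+04 Hz = 10.149 kHz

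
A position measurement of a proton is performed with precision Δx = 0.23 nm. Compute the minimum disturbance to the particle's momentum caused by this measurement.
2.293 × 10^-25 kg·m/s

The uncertainty principle implies that measuring position disturbs momentum:
ΔxΔp ≥ ℏ/2

When we measure position with precision Δx, we necessarily introduce a momentum uncertainty:
Δp ≥ ℏ/(2Δx)
Δp_min = (1.055e-34 J·s) / (2 × 2.300e-10 m)
Δp_min = 2.293e-25 kg·m/s

The more precisely we measure position, the greater the momentum disturbance.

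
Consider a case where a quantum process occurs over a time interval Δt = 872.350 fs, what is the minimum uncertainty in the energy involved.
377.264 μeV

Using the energy-time uncertainty principle:
ΔEΔt ≥ ℏ/2

The minimum uncertainty in energy is:
ΔE_min = ℏ/(2Δt)
ΔE_min = (1.055e-34 J·s) / (2 × 8.724e-13 s)
ΔE_min = 6.044e-23 J = 377.264 μeV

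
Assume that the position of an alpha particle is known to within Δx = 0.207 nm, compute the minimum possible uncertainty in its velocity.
38.336 m/s

Using the Heisenberg uncertainty principle and Δp = mΔv:
ΔxΔp ≥ ℏ/2
Δx(mΔv) ≥ ℏ/2

The minimum uncertainty in velocity is:
Δv_min = ℏ/(2mΔx)
Δv_min = (1.055e-34 J·s) / (2 × 6.645e-27 kg × 2.070e-10 m)
Δv_min = 3.834e+01 m/s = 38.336 m/s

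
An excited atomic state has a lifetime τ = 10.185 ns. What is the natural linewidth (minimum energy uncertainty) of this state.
32.313 neV

Using the energy-time uncertainty principle:
ΔEΔt ≥ ℏ/2

The lifetime τ represents the time uncertainty Δt.
The natural linewidth (minimum energy uncertainty) is:

ΔE = ℏ/(2τ)
ΔE = (1.055e-34 J·s) / (2 × 1.018e-08 s)
ΔE = 5.177e-27 J = 32.313 neV

This natural linewidth limits the precision of spectroscopic measurements.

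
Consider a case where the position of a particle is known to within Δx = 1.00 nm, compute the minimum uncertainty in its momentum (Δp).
5.273 × 10^-26 kg·m/s

Using the Heisenberg uncertainty principle:
ΔxΔp ≥ ℏ/2

The minimum uncertainty in momentum is:
Δp_min = ℏ/(2Δx)
Δp_min = (1.055e-34 J·s) / (2 × 1.000e-09 m)
Δp_min = 5.273e-26 kg·m/s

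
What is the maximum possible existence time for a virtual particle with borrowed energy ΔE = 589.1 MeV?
5.587 × 10^-25 s

Using the energy-time uncertainty principle:
ΔEΔt ≥ ℏ/2

For a virtual particle borrowing energy ΔE, the maximum lifetime is:
Δt_max = ℏ/(2ΔE)

Converting energy:
ΔE = 589.1 MeV = 9.438e-11 J

Δt_max = (1.055e-34 J·s) / (2 × 9.438e-11 J)
Δt_max = 5.587e-25 s = 5.587 × 10^-25 s

Virtual particles with higher borrowed energy exist for shorter times.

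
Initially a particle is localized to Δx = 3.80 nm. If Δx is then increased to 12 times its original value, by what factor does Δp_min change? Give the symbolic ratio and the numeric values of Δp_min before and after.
Original Δp_min = 1.388 × 10^-26 kg·m/s; new Δp'_min = 1.156 × 10^-27 kg·m/s; ratio Δp'_min/Δp_min = 1/12.

From the uncertainty principle ΔxΔp ≥ ℏ/2, the minimum momentum uncertainty is Δp_min = ℏ/(2Δx).

Original (Δx = 3.80 nm = 3.800e-09 m):
Δp_min = (1.055e-34 J·s)/(2 × 3.800e-09 m) = 1.388e-26 kg·m/s

When Δx → 12Δx:
Δp'_min = ℏ/(2 × 12Δx) = (1/12) × ℏ/(2Δx) = (1/12) × Δp_min
Δp'_min = 1/12 × 1.388e-26 kg·m/s = 1.156e-27 kg·m/s

Since Δp_min ∝ 1/Δx, when Δx is increased to 12 times its original value, Δp_min decreases to 1/12 of its original value.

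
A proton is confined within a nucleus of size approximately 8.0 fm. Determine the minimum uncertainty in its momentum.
6.591 × 10^-21 kg·m/s

Using the Heisenberg uncertainty principle:
ΔxΔp ≥ ℏ/2

With Δx ≈ L = 8.000e-15 m (the confinement size):
Δp_min = ℏ/(2Δx)
Δp_min = (1.055e-34 J·s) / (2 × 8.000e-15 m)
Δp_min = 6.591e-21 kg·m/s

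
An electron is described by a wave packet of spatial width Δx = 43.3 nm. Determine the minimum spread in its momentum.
1.218 × 10^-27 kg·m/s

For a wave packet, the spatial width Δx and momentum spread Δp are related by the uncertainty principle:
ΔxΔp ≥ ℏ/2

The minimum momentum spread is:
Δp_min = ℏ/(2Δx)
Δp_min = (1.055e-34 J·s) / (2 × 4.330e-08 m)
Δp_min = 1.218e-27 kg·m/s

A wave packet cannot have both a well-defined position and well-defined momentum.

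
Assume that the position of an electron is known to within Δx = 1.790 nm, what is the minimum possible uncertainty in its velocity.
32.337 km/s

Using the Heisenberg uncertainty principle and Δp = mΔv:
ΔxΔp ≥ ℏ/2
Δx(mΔv) ≥ ℏ/2

The minimum uncertainty in velocity is:
Δv_min = ℏ/(2mΔx)
Δv_min = (1.055e-34 J·s) / (2 × 9.109e-31 kg × 1.790e-09 m)
Δv_min = 3.234e+04 m/s = 32.337 km/s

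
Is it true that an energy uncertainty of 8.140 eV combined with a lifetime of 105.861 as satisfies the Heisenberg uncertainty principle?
Yes, it satisfies the uncertainty relation.

Calculate the product ΔEΔt:
ΔE = 8.140 eV = 1.304e-18 J
ΔEΔt = (1.304e-18 J) × (1.059e-16 s)
ΔEΔt = 1.381e-34 J·s

Compare to the minimum allowed value ℏ/2:
ℏ/2 = 5.273e-35 J·s

Since ΔEΔt = 1.381e-34 J·s ≥ 5.273e-35 J·s = ℏ/2,
this satisfies the uncertainty relation.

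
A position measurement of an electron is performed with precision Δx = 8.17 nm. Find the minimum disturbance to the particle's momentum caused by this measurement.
6.454 × 10^-27 kg·m/s

The uncertainty principle implies that measuring position disturbs momentum:
ΔxΔp ≥ ℏ/2

When we measure position with precision Δx, we necessarily introduce a momentum uncertainty:
Δp ≥ ℏ/(2Δx)
Δp_min = (1.055e-34 J·s) / (2 × 8.170e-09 m)
Δp_min = 6.454e-27 kg·m/s

The more precisely we measure position, the greater the momentum disturbance.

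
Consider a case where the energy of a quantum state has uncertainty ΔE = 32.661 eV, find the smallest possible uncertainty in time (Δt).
10.076 as

Using the energy-time uncertainty principle:
ΔEΔt ≥ ℏ/2

The minimum uncertainty in time is:
Δt_min = ℏ/(2ΔE)
Δt_min = (1.055e-34 J·s) / (2 × 5.233e-18 J)
Δt_min = 1.008e-17 s = 10.076 as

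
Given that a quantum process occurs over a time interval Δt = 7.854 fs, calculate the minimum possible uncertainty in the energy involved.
41.903 meV

Using the energy-time uncertainty principle:
ΔEΔt ≥ ℏ/2

The minimum uncertainty in energy is:
ΔE_min = ℏ/(2Δt)
ΔE_min = (1.055e-34 J·s) / (2 × 7.854e-15 s)
ΔE_min = 6.714e-21 J = 41.903 meV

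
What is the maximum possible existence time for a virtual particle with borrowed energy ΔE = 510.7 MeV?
6.444 × 10^-25 s

Using the energy-time uncertainty principle:
ΔEΔt ≥ ℏ/2

For a virtual particle borrowing energy ΔE, the maximum lifetime is:
Δt_max = ℏ/(2ΔE)

Converting energy:
ΔE = 510.7 MeV = 8.182e-11 J

Δt_max = (1.055e-34 J·s) / (2 × 8.182e-11 J)
Δt_max = 6.444e-25 s = 6.444 × 10^-25 s

Virtual particles with higher borrowed energy exist for shorter times.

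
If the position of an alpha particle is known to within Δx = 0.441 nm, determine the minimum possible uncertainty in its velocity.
17.994 m/s

Using the Heisenberg uncertainty principle and Δp = mΔv:
ΔxΔp ≥ ℏ/2
Δx(mΔv) ≥ ℏ/2

The minimum uncertainty in velocity is:
Δv_min = ℏ/(2mΔx)
Δv_min = (1.055e-34 J·s) / (2 × 6.645e-27 kg × 4.410e-10 m)
Δv_min = 1.799e+01 m/s = 17.994 m/s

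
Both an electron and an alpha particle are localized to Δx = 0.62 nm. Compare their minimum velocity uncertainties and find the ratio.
The electron has the larger minimum velocity uncertainty, by a ratio of 7294.3.

For both particles, Δp_min = ℏ/(2Δx) = 8.505e-26 kg·m/s (same for both).

The velocity uncertainty is Δv = Δp/m:
- electron: Δv = 8.505e-26 / 9.109e-31 = 9.336e+04 m/s = 93.361 km/s
- alpha particle: Δv = 8.505e-26 / 6.645e-27 = 1.280e+01 m/s = 12.799 m/s

Ratio: 9.336e+04 / 1.280e+01 = 7294.3

The lighter particle has larger velocity uncertainty because Δv ∝ 1/m.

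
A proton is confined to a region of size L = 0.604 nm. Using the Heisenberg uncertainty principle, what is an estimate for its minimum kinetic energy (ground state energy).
14.219 μeV

Using the uncertainty principle to estimate ground state energy:

1. The position uncertainty is approximately the confinement size:
   Δx ≈ L = 6.040e-10 m

2. From ΔxΔp ≥ ℏ/2, the minimum momentum uncertainty is:
   Δp ≈ ℏ/(2L) = 8.730e-26 kg·m/s

3. The kinetic energy is approximately:
   KE ≈ (Δp)²/(2m) = (8.730e-26)²/(2 × 1.673e-27 kg)
   KE ≈ 2.278e-24 J = 14.219 μeV

This is an order-of-magnitude estimate of the ground state energy.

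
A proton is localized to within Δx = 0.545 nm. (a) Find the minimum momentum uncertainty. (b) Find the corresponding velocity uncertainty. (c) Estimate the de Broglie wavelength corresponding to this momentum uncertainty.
(a) Δp_min = 9.675 × 10^-26 kg·m/s
(b) Δv_min = 57.843 m/s
(c) λ_dB = 6.849 nm

Step-by-step:

(a) From the uncertainty principle:
Δp_min = ℏ/(2Δx) = (1.055e-34 J·s)/(2 × 5.450e-10 m) = 9.675e-26 kg·m/s

(b) The velocity uncertainty:
Δv = Δp/m = (9.675e-26 kg·m/s)/(1.673e-27 kg) = 5.784e+01 m/s = 57.843 m/s

(c) The de Broglie wavelength for this momentum:
λ = h/p = (6.626e-34 J·s)/(9.675e-26 kg·m/s) = 6.849e-09 m = 6.849 nm

Note: The de Broglie wavelength is comparable to the localization size, as expected from wave-particle duality.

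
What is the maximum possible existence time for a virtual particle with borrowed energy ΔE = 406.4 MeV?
8.098 × 10^-25 s

Using the energy-time uncertainty principle:
ΔEΔt ≥ ℏ/2

For a virtual particle borrowing energy ΔE, the maximum lifetime is:
Δt_max = ℏ/(2ΔE)

Converting energy:
ΔE = 406.4 MeV = 6.511e-11 J

Δt_max = (1.055e-34 J·s) / (2 × 6.511e-11 J)
Δt_max = 8.098e-25 s = 8.098 × 10^-25 s

Virtual particles with higher borrowed energy exist for shorter times.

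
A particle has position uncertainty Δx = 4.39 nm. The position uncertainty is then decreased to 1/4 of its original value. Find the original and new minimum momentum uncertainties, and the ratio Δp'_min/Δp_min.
Original Δp_min = 1.201 × 10^-26 kg·m/s; new Δp'_min = 4.804 × 10^-26 kg·m/s; ratio Δp'_min/Δp_min = 4.

From the uncertainty principle ΔxΔp ≥ ℏ/2, the minimum momentum uncertainty is Δp_min = ℏ/(2Δx).

Original (Δx = 4.39 nm = 4.390e-09 m):
Δp_min = (1.055e-34 J·s)/(2 × 4.390e-09 m) = 1.201e-26 kg·m/s

When Δx → (1/4)Δx:
Δp'_min = ℏ/(2 × (1/4)Δx) = 4 × ℏ/(2Δx) = 4 × Δp_min
Δp'_min = 4 × 1.201e-26 kg·m/s = 4.804e-26 kg·m/s

Since Δp_min ∝ 1/Δx, when Δx is decreased to 1/4 of its original value, Δp_min increases to 4 times its original value.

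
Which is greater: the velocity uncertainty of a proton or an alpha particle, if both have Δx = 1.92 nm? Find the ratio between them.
The proton has the larger minimum velocity uncertainty, by a ratio of 4.0.

For both particles, Δp_min = ℏ/(2Δx) = 2.746e-26 kg·m/s (same for both).

The velocity uncertainty is Δv = Δp/m:
- proton: Δv = 2.746e-26 / 1.673e-27 = 1.642e+01 m/s = 16.419 m/s
- alpha particle: Δv = 2.746e-26 / 6.645e-27 = 4.133e+00 m/s = 4.133 m/s

Ratio: 1.642e+01 / 4.133e+00 = 4.0

The lighter particle has larger velocity uncertainty because Δv ∝ 1/m.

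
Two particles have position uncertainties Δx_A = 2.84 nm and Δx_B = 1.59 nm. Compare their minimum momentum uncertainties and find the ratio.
Particle B has the larger minimum momentum uncertainty, by a factor of 1.79.

For each particle, the minimum momentum uncertainty is Δp_min = ℏ/(2Δx):

Particle A: Δp_A = ℏ/(2×2.840e-09 m) = 1.857e-26 kg·m/s
Particle B: Δp_B = ℏ/(2×1.590e-09 m) = 3.316e-26 kg·m/s

Ratio: Δp_B/Δp_A = 1.79

Since Δp_min ∝ 1/Δx, the particle with smaller position uncertainty (B) has larger momentum uncertainty.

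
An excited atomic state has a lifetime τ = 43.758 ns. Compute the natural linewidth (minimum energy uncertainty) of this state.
7.521 neV

Using the energy-time uncertainty principle:
ΔEΔt ≥ ℏ/2

The lifetime τ represents the time uncertainty Δt.
The natural linewidth (minimum energy uncertainty) is:

ΔE = ℏ/(2τ)
ΔE = (1.055e-34 J·s) / (2 × 4.376e-08 s)
ΔE = 1.205e-27 J = 7.521 neV

This natural linewidth limits the precision of spectroscopic measurements.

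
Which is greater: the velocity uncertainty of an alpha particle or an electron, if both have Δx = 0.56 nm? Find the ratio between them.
The electron has the larger minimum velocity uncertainty, by a ratio of 7294.3.

For both particles, Δp_min = ℏ/(2Δx) = 9.416e-26 kg·m/s (same for both).

The velocity uncertainty is Δv = Δp/m:
- alpha particle: Δv = 9.416e-26 / 6.645e-27 = 1.417e+01 m/s = 14.171 m/s
- electron: Δv = 9.416e-26 / 9.109e-31 = 1.034e+05 m/s = 103.364 km/s

Ratio: 1.034e+05 / 1.417e+01 = 7294.3

The lighter particle has larger velocity uncertainty because Δv ∝ 1/m.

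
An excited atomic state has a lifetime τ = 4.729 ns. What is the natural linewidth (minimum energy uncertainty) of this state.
69.593 neV

Using the energy-time uncertainty principle:
ΔEΔt ≥ ℏ/2

The lifetime τ represents the time uncertainty Δt.
The natural linewidth (minimum energy uncertainty) is:

ΔE = ℏ/(2τ)
ΔE = (1.055e-34 J·s) / (2 × 4.729e-09 s)
ΔE = 1.115e-26 J = 69.593 neV

This natural linewidth limits the precision of spectroscopic measurements.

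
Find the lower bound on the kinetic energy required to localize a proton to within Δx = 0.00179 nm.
1.619 eV

Localizing a particle requires giving it sufficient momentum uncertainty:

1. From uncertainty principle: Δp ≥ ℏ/(2Δx)
   Δp_min = (1.055e-34 J·s) / (2 × 1.790e-12 m)
   Δp_min = 2.946e-23 kg·m/s

2. This momentum uncertainty corresponds to kinetic energy:
   KE ≈ (Δp)²/(2m) = (2.946e-23)²/(2 × 1.673e-27 kg)
   KE = 2.594e-19 J = 1.619 eV

Tighter localization requires more energy.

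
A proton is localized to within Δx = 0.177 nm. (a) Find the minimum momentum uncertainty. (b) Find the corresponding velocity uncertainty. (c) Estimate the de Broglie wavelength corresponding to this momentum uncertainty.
(a) Δp_min = 2.979 × 10^-25 kg·m/s
(b) Δv_min = 178.105 m/s
(c) λ_dB = 2.224 nm

Step-by-step:

(a) From the uncertainty principle:
Δp_min = ℏ/(2Δx) = (1.055e-34 J·s)/(2 × 1.770e-10 m) = 2.979e-25 kg·m/s

(b) The velocity uncertainty:
Δv = Δp/m = (2.979e-25 kg·m/s)/(1.673e-27 kg) = 1.781e+02 m/s = 178.105 m/s

(c) The de Broglie wavelength for this momentum:
λ = h/p = (6.626e-34 J·s)/(2.979e-25 kg·m/s) = 2.224e-09 m = 2.224 nm

Note: The de Broglie wavelength is comparable to the localization size, as expected from wave-particle duality.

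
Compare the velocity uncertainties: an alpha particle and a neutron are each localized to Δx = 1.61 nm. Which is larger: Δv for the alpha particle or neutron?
The neutron has the larger minimum velocity uncertainty, by a ratio of 4.0.

For both particles, Δp_min = ℏ/(2Δx) = 3.275e-26 kg·m/s (same for both).

The velocity uncertainty is Δv = Δp/m:
- alpha particle: Δv = 3.275e-26 / 6.645e-27 = 4.929e+00 m/s = 4.929 m/s
- neutron: Δv = 3.275e-26 / 1.675e-27 = 1.955e+01 m/s = 19.553 m/s

Ratio: 1.955e+01 / 4.929e+00 = 4.0

The lighter particle has larger velocity uncertainty because Δv ∝ 1/m.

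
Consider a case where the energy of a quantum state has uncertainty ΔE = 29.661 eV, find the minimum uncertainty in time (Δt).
11.096 as

Using the energy-time uncertainty principle:
ΔEΔt ≥ ℏ/2

The minimum uncertainty in time is:
Δt_min = ℏ/(2ΔE)
Δt_min = (1.055e-34 J·s) / (2 × 4.752e-18 J)
Δt_min = 1.110e-17 s = 11.096 as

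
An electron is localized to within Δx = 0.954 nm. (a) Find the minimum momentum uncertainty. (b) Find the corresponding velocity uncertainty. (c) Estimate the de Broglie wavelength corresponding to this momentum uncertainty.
(a) Δp_min = 5.527 × 10^-26 kg·m/s
(b) Δv_min = 60.675 km/s
(c) λ_dB = 11.988 nm

Step-by-step:

(a) From the uncertainty principle:
Δp_min = ℏ/(2Δx) = (1.055e-34 J·s)/(2 × 9.540e-10 m) = 5.527e-26 kg·m/s

(b) The velocity uncertainty:
Δv = Δp/m = (5.527e-26 kg·m/s)/(9.109e-31 kg) = 6.067e+04 m/s = 60.675 km/s

(c) The de Broglie wavelength for this momentum:
λ = h/p = (6.626e-34 J·s)/(5.527e-26 kg·m/s) = 1.199e-08 m = 11.988 nm

Note: The de Broglie wavelength is comparable to the localization size, as expected from wave-particle duality.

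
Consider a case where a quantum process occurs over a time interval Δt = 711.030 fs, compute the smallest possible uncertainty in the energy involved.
462.858 μeV

Using the energy-time uncertainty principle:
ΔEΔt ≥ ℏ/2

The minimum uncertainty in energy is:
ΔE_min = ℏ/(2Δt)
ΔE_min = (1.055e-34 J·s) / (2 × 7.110e-13 s)
ΔE_min = 7.416e-23 J = 462.858 μeV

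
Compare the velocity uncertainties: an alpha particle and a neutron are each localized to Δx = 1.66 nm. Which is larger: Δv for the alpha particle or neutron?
The neutron has the larger minimum velocity uncertainty, by a ratio of 4.0.

For both particles, Δp_min = ℏ/(2Δx) = 3.176e-26 kg·m/s (same for both).

The velocity uncertainty is Δv = Δp/m:
- alpha particle: Δv = 3.176e-26 / 6.645e-27 = 4.780e+00 m/s = 4.780 m/s
- neutron: Δv = 3.176e-26 / 1.675e-27 = 1.896e+01 m/s = 18.965 m/s

Ratio: 1.896e+01 / 4.780e+00 = 4.0

The lighter particle has larger velocity uncertainty because Δv ∝ 1/m.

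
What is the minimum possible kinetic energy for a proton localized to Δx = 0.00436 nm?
272.886 meV

Localizing a particle requires giving it sufficient momentum uncertainty:

1. From uncertainty principle: Δp ≥ ℏ/(2Δx)
   Δp_min = (1.055e-34 J·s) / (2 × 4.360e-12 m)
   Δp_min = 1.209e-23 kg·m/s

2. This momentum uncertainty corresponds to kinetic energy:
   KE ≈ (Δp)²/(2m) = (1.209e-23)²/(2 × 1.673e-27 kg)
   KE = 4.372e-20 J = 272.886 meV

Tighter localization requires more energy.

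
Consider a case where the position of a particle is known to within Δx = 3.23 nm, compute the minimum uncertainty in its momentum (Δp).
1.632 × 10^-26 kg·m/s

Using the Heisenberg uncertainty principle:
ΔxΔp ≥ ℏ/2

The minimum uncertainty in momentum is:
Δp_min = ℏ/(2Δx)
Δp_min = (1.055e-34 J·s) / (2 × 3.230e-09 m)
Δp_min = 1.632e-26 kg·m/s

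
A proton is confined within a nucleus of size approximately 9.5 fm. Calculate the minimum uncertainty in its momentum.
5.550 × 10^-21 kg·m/s

Using the Heisenberg uncertainty principle:
ΔxΔp ≥ ℏ/2

With Δx ≈ L = 9.500e-15 m (the confinement size):
Δp_min = ℏ/(2Δx)
Δp_min = (1.055e-34 J·s) / (2 × 9.500e-15 m)
Δp_min = 5.550e-21 kg·m/s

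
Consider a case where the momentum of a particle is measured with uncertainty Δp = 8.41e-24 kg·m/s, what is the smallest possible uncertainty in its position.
6.270 pm

Using the Heisenberg uncertainty principle:
ΔxΔp ≥ ℏ/2

The minimum uncertainty in position is:
Δx_min = ℏ/(2Δp)
Δx_min = (1.055e-34 J·s) / (2 × 8.410e-24 kg·m/s)
Δx_min = 6.270e-12 m = 6.270 pm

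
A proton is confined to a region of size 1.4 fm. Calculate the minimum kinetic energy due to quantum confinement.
2.647 MeV

Using the uncertainty principle:

1. Position uncertainty: Δx ≈ 1.400e-15 m
2. Minimum momentum uncertainty: Δp = ℏ/(2Δx) = 3.766e-20 kg·m/s
3. Minimum kinetic energy:
   KE = (Δp)²/(2m) = (3.766e-20)²/(2 × 1.673e-27 kg)
   KE = 4.240e-13 J = 2.647 MeV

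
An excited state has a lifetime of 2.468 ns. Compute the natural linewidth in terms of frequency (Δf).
32.244 MHz

Using the energy-time uncertainty principle and E = hf:
ΔEΔt ≥ ℏ/2
hΔf·Δt ≥ ℏ/2

The minimum frequency uncertainty is:
Δf = ℏ/(2hτ) = 1/(4πτ)
Δf = 1/(4π × 2.468e-09 s)
Δf = 3.224e+07 Hz = 32.244 MHz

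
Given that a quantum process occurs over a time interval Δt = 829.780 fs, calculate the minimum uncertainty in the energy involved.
396.618 μeV

Using the energy-time uncertainty principle:
ΔEΔt ≥ ℏ/2

The minimum uncertainty in energy is:
ΔE_min = ℏ/(2Δt)
ΔE_min = (1.055e-34 J·s) / (2 × 8.298e-13 s)
ΔE_min = 6.355e-23 J = 396.618 μeV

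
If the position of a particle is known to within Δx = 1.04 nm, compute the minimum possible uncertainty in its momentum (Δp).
5.070 × 10^-26 kg·m/s

Using the Heisenberg uncertainty principle:
ΔxΔp ≥ ℏ/2

The minimum uncertainty in momentum is:
Δp_min = ℏ/(2Δx)
Δp_min = (1.055e-34 J·s) / (2 × 1.040e-09 m)
Δp_min = 5.070e-26 kg·m/s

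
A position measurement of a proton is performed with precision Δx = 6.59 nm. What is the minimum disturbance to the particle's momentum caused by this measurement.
8.001 × 10^-27 kg·m/s

The uncertainty principle implies that measuring position disturbs momentum:
ΔxΔp ≥ ℏ/2

When we measure position with precision Δx, we necessarily introduce a momentum uncertainty:
Δp ≥ ℏ/(2Δx)
Δp_min = (1.055e-34 J·s) / (2 × 6.590e-09 m)
Δp_min = 8.001e-27 kg·m/s

The more precisely we measure position, the greater the momentum disturbance.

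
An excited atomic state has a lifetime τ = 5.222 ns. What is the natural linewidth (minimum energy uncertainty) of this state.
63.023 neV

Using the energy-time uncertainty principle:
ΔEΔt ≥ ℏ/2

The lifetime τ represents the time uncertainty Δt.
The natural linewidth (minimum energy uncertainty) is:

ΔE = ℏ/(2τ)
ΔE = (1.055e-34 J·s) / (2 × 5.222e-09 s)
ΔE = 1.010e-26 J = 63.023 neV

This natural linewidth limits the precision of spectroscopic measurements.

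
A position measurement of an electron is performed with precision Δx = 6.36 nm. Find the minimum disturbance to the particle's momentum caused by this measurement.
8.291 × 10^-27 kg·m/s

The uncertainty principle implies that measuring position disturbs momentum:
ΔxΔp ≥ ℏ/2

When we measure position with precision Δx, we necessarily introduce a momentum uncertainty:
Δp ≥ ℏ/(2Δx)
Δp_min = (1.055e-34 J·s) / (2 × 6.360e-09 m)
Δp_min = 8.291e-27 kg·m/s

The more precisely we measure position, the greater the momentum disturbance.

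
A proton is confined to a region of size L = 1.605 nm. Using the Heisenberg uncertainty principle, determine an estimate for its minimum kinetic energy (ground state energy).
2.014 μeV

Using the uncertainty principle to estimate ground state energy:

1. The position uncertainty is approximately the confinement size:
   Δx ≈ L = 1.605e-09 m

2. From ΔxΔp ≥ ℏ/2, the minimum momentum uncertainty is:
   Δp ≈ ℏ/(2L) = 3.285e-26 kg·m/s

3. The kinetic energy is approximately:
   KE ≈ (Δp)²/(2m) = (3.285e-26)²/(2 × 1.673e-27 kg)
   KE ≈ 3.226e-25 J = 2.014 μeV

This is an order-of-magnitude estimate of the ground state energy.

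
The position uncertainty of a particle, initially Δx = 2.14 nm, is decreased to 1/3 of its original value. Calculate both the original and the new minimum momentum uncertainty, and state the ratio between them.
Original Δp_min = 2.464 × 10^-26 kg·m/s; new Δp'_min = 7.392 × 10^-26 kg·m/s; ratio Δp'_min/Δp_min = 3.

From the uncertainty principle ΔxΔp ≥ ℏ/2, the minimum momentum uncertainty is Δp_min = ℏ/(2Δx).

Original (Δx = 2.14 nm = 2.140e-09 m):
Δp_min = (1.055e-34 J·s)/(2 × 2.140e-09 m) = 2.464e-26 kg·m/s

When Δx → (1/3)Δx:
Δp'_min = ℏ/(2 × (1/3)Δx) = 3 × ℏ/(2Δx) = 3 × Δp_min
Δp'_min = 3 × 2.464e-26 kg·m/s = 7.392e-26 kg·m/s

Since Δp_min ∝ 1/Δx, when Δx is decreased to 1/3 of its original value, Δp_min increases to 3 times its original value.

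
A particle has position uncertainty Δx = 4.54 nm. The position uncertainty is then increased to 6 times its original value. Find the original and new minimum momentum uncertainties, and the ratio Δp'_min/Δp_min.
Original Δp_min = 1.161 × 10^-26 kg·m/s; new Δp'_min = 1.936 × 10^-27 kg·m/s; ratio Δp'_min/Δp_min = 1/6.

From the uncertainty principle ΔxΔp ≥ ℏ/2, the minimum momentum uncertainty is Δp_min = ℏ/(2Δx).

Original (Δx = 4.54 nm = 4.540e-09 m):
Δp_min = (1.055e-34 J·s)/(2 × 4.540e-09 m) = 1.161e-26 kg·m/s

When Δx → 6Δx:
Δp'_min = ℏ/(2 × 6Δx) = (1/6) × ℏ/(2Δx) = (1/6) × Δp_min
Δp'_min = 1/6 × 1.161e-26 kg·m/s = 1.936e-27 kg·m/s

Since Δp_min ∝ 1/Δx, when Δx is increased to 6 times its original value, Δp_min decreases to 1/6 of its original value.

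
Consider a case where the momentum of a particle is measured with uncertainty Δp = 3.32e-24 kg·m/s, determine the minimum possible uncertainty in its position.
15.882 pm

Using the Heisenberg uncertainty principle:
ΔxΔp ≥ ℏ/2

The minimum uncertainty in position is:
Δx_min = ℏ/(2Δp)
Δx_min = (1.055e-34 J·s) / (2 × 3.320e-24 kg·m/s)
Δx_min = 1.588e-11 m = 15.882 pm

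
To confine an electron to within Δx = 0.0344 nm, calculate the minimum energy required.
8.049 eV

Localizing a particle requires giving it sufficient momentum uncertainty:

1. From uncertainty principle: Δp ≥ ℏ/(2Δx)
   Δp_min = (1.055e-34 J·s) / (2 × 3.440e-11 m)
   Δp_min = 1.533e-24 kg·m/s

2. This momentum uncertainty corresponds to kinetic energy:
   KE ≈ (Δp)²/(2m) = (1.533e-24)²/(2 × 9.109e-31 kg)
   KE = 1.290e-18 J = 8.049 eV

Tighter localization requires more energy.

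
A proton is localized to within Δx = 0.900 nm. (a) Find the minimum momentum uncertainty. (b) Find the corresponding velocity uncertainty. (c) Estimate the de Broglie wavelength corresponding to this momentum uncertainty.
(a) Δp_min = 5.859 × 10^-26 kg·m/s
(b) Δv_min = 35.027 m/s
(c) λ_dB = 11.310 nm

Step-by-step:

(a) From the uncertainty principle:
Δp_min = ℏ/(2Δx) = (1.055e-34 J·s)/(2 × 9.000e-10 m) = 5.859e-26 kg·m/s

(b) The velocity uncertainty:
Δv = Δp/m = (5.859e-26 kg·m/s)/(1.673e-27 kg) = 3.503e+01 m/s = 35.027 m/s

(c) The de Broglie wavelength for this momentum:
λ = h/p = (6.626e-34 J·s)/(5.859e-26 kg·m/s) = 1.131e-08 m = 11.310 nm

Note: The de Broglie wavelength is comparable to the localization size, as expected from wave-particle duality.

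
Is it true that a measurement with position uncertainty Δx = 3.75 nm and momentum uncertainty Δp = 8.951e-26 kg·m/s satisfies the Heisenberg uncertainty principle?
Yes, it satisfies the uncertainty principle.

Calculate the product ΔxΔp:
ΔxΔp = (3.750e-09 m) × (8.951e-26 kg·m/s)
ΔxΔp = 3.357e-34 J·s

Compare to the minimum allowed value ℏ/2:
ℏ/2 = 5.273e-35 J·s

Since ΔxΔp = 3.357e-34 J·s ≥ 5.273e-35 J·s = ℏ/2,
the measurement satisfies the uncertainty principle.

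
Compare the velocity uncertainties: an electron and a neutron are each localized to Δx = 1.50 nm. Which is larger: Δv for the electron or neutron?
The electron has the larger minimum velocity uncertainty, by a ratio of 1838.7.

For both particles, Δp_min = ℏ/(2Δx) = 3.515e-26 kg·m/s (same for both).

The velocity uncertainty is Δv = Δp/m:
- electron: Δv = 3.515e-26 / 9.109e-31 = 3.859e+04 m/s = 38.589 km/s
- neutron: Δv = 3.515e-26 / 1.675e-27 = 2.099e+01 m/s = 20.987 m/s

Ratio: 3.859e+04 / 2.099e+01 = 1838.7

The lighter particle has larger velocity uncertainty because Δv ∝ 1/m.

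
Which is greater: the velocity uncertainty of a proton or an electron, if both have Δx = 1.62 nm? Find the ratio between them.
The electron has the larger minimum velocity uncertainty, by a ratio of 1836.2.

For both particles, Δp_min = ℏ/(2Δx) = 3.255e-26 kg·m/s (same for both).

The velocity uncertainty is Δv = Δp/m:
- proton: Δv = 3.255e-26 / 1.673e-27 = 1.946e+01 m/s = 19.460 m/s
- electron: Δv = 3.255e-26 / 9.109e-31 = 3.573e+04 m/s = 35.731 km/s

Ratio: 3.573e+04 / 1.946e+01 = 1836.2

The lighter particle has larger velocity uncertainty because Δv ∝ 1/m.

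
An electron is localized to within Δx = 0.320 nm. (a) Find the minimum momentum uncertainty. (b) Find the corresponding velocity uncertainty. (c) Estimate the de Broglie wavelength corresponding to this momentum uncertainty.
(a) Δp_min = 1.648 × 10^-25 kg·m/s
(b) Δv_min = 180.887 km/s
(c) λ_dB = 4.021 nm

Step-by-step:

(a) From the uncertainty principle:
Δp_min = ℏ/(2Δx) = (1.055e-34 J·s)/(2 × 3.200e-10 m) = 1.648e-25 kg·m/s

(b) The velocity uncertainty:
Δv = Δp/m = (1.648e-25 kg·m/s)/(9.109e-31 kg) = 1.809e+05 m/s = 180.887 km/s

(c) The de Broglie wavelength for this momentum:
λ = h/p = (6.626e-34 J·s)/(1.648e-25 kg·m/s) = 4.021e-09 m = 4.021 nm

Note: The de Broglie wavelength is comparable to the localization size, as expected from wave-particle duality.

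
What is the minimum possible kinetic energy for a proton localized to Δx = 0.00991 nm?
52.821 meV

Localizing a particle requires giving it sufficient momentum uncertainty:

1. From uncertainty principle: Δp ≥ ℏ/(2Δx)
   Δp_min = (1.055e-34 J·s) / (2 × 9.910e-12 m)
   Δp_min = 5.321e-24 kg·m/s

2. This momentum uncertainty corresponds to kinetic energy:
   KE ≈ (Δp)²/(2m) = (5.321e-24)²/(2 × 1.673e-27 kg)
   KE = 8.463e-21 J = 52.821 meV

Tighter localization requires more energy.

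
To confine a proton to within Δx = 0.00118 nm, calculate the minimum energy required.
3.726 eV

Localizing a particle requires giving it sufficient momentum uncertainty:

1. From uncertainty principle: Δp ≥ ℏ/(2Δx)
   Δp_min = (1.055e-34 J·s) / (2 × 1.180e-12 m)
   Δp_min = 4.469e-23 kg·m/s

2. This momentum uncertainty corresponds to kinetic energy:
   KE ≈ (Δp)²/(2m) = (4.469e-23)²/(2 × 1.673e-27 kg)
   KE = 5.969e-19 J = 3.726 eV

Tighter localization requires more energy.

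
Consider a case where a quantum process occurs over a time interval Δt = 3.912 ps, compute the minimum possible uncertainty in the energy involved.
84.127 μeV

Using the energy-time uncertainty principle:
ΔEΔt ≥ ℏ/2

The minimum uncertainty in energy is:
ΔE_min = ℏ/(2Δt)
ΔE_min = (1.055e-34 J·s) / (2 × 3.912e-12 s)
ΔE_min = 1.348e-23 J = 84.127 μeV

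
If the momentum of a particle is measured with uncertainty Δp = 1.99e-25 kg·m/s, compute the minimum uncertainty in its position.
264.968 pm

Using the Heisenberg uncertainty principle:
ΔxΔp ≥ ℏ/2

The minimum uncertainty in position is:
Δx_min = ℏ/(2Δp)
Δx_min = (1.055e-34 J·s) / (2 × 1.990e-25 kg·m/s)
Δx_min = 2.650e-10 m = 264.968 pm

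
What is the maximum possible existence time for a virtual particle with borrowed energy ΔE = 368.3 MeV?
8.936 × 10^-25 s

Using the energy-time uncertainty principle:
ΔEΔt ≥ ℏ/2

For a virtual particle borrowing energy ΔE, the maximum lifetime is:
Δt_max = ℏ/(2ΔE)

Converting energy:
ΔE = 368.3 MeV = 5.901e-11 J

Δt_max = (1.055e-34 J·s) / (2 × 5.901e-11 J)
Δt_max = 8.936e-25 s = 8.936 × 10^-25 s

Virtual particles with higher borrowed energy exist for shorter times.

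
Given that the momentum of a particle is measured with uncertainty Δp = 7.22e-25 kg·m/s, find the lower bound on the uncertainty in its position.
73.031 pm

Using the Heisenberg uncertainty principle:
ΔxΔp ≥ ℏ/2

The minimum uncertainty in position is:
Δx_min = ℏ/(2Δp)
Δx_min = (1.055e-34 J·s) / (2 × 7.220e-25 kg·m/s)
Δx_min = 7.303e-11 m = 73.031 pm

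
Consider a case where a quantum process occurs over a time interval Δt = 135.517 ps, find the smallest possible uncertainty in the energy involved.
2.429 μeV

Using the energy-time uncertainty principle:
ΔEΔt ≥ ℏ/2

The minimum uncertainty in energy is:
ΔE_min = ℏ/(2Δt)
ΔE_min = (1.055e-34 J·s) / (2 × 1.355e-10 s)
ΔE_min = 3.891e-25 J = 2.429 μeV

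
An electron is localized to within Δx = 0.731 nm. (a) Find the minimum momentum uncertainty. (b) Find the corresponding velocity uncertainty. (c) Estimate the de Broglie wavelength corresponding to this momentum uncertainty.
(a) Δp_min = 7.213 × 10^-26 kg·m/s
(b) Δv_min = 79.184 km/s
(c) λ_dB = 9.186 nm

Step-by-step:

(a) From the uncertainty principle:
Δp_min = ℏ/(2Δx) = (1.055e-34 J·s)/(2 × 7.310e-10 m) = 7.213e-26 kg·m/s

(b) The velocity uncertainty:
Δv = Δp/m = (7.213e-26 kg·m/s)/(9.109e-31 kg) = 7.918e+04 m/s = 79.184 km/s

(c) The de Broglie wavelength for this momentum:
λ = h/p = (6.626e-34 J·s)/(7.213e-26 kg·m/s) = 9.186e-09 m = 9.186 nm

Note: The de Broglie wavelength is comparable to the localization size, as expected from wave-particle duality.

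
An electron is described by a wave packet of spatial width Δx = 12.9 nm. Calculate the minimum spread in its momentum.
4.087 × 10^-27 kg·m/s

For a wave packet, the spatial width Δx and momentum spread Δp are related by the uncertainty principle:
ΔxΔp ≥ ℏ/2

The minimum momentum spread is:
Δp_min = ℏ/(2Δx)
Δp_min = (1.055e-34 J·s) / (2 × 1.290e-08 m)
Δp_min = 4.087e-27 kg·m/s

A wave packet cannot have both a well-defined position and well-defined momentum.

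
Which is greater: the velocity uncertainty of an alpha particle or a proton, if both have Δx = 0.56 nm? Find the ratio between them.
The proton has the larger minimum velocity uncertainty, by a ratio of 4.0.

For both particles, Δp_min = ℏ/(2Δx) = 9.416e-26 kg·m/s (same for both).

The velocity uncertainty is Δv = Δp/m:
- alpha particle: Δv = 9.416e-26 / 6.645e-27 = 1.417e+01 m/s = 14.171 m/s
- proton: Δv = 9.416e-26 / 1.673e-27 = 5.629e+01 m/s = 56.294 m/s

Ratio: 5.629e+01 / 1.417e+01 = 4.0

The lighter particle has larger velocity uncertainty because Δv ∝ 1/m.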